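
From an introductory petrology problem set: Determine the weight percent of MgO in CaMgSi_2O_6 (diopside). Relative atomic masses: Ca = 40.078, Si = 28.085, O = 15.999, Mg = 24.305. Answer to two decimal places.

Molar mass of CaMgSi_2O_6 = 1·40.078 + 1·24.305 + 2·28.085 + 6·15.999 = 216.547 g/mol.
Each formula unit contains 1 Mg, equivalent to 1/1 = 1.0000 mol MgO.
M(MgO) = 1×24.305 + 1×15.999 = 40.304 g/mol.
Mass of MgO per formula unit = 1.0000 × 40.304 = 40.304 g.
MgO wt% = 40.304 / 216.547 × 100 = 18.61%.

18.61 wt%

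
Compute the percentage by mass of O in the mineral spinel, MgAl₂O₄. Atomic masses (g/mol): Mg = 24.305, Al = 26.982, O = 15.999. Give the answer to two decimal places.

44.98 wt%

M(MgAl₂O₄) = 142.265 g/mol.
O contributes 4 × 15.999 = 63.996 g per mole.
63.996/142.265 = 0.4498 → 44.98%.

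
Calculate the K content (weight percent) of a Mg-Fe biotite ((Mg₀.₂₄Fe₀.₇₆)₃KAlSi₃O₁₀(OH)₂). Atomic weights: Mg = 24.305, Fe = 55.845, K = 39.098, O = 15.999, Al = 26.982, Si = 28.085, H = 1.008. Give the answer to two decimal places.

M((Mg₀.₂₄Fe₀.₇₆)₃KAlSi₃O₁₀(OH)₂) = 489.165 g/mol.
K contributes 1 × 39.098 = 39.098 g per mole.
39.098/489.165 = 0.0799 → 7.99%.

7.99 weight percent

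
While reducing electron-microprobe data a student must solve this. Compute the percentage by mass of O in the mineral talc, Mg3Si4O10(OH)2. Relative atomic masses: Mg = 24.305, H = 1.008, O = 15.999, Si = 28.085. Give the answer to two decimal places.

50.62 wt%

M(Mg3Si4O10(OH)2) = 379.259 g/mol.
O contributes 12 × 15.999 = 191.988 g per mole.
191.988/379.259 = 0.5062 → 50.62%.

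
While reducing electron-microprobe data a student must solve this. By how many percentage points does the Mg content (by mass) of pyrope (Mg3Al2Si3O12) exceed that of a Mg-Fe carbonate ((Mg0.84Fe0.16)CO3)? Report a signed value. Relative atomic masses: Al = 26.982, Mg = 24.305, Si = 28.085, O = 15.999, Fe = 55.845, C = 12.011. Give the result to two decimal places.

-4.76 percentage points

First mineral: 72.915 g Mg in 403.122 g formula = 18.09 wt% Mg.
Second mineral: 20.416 g Mg in 89.359 g formula = 22.85 wt% Mg.
18.09% − 22.85% gives a difference of -4.76 percentage points.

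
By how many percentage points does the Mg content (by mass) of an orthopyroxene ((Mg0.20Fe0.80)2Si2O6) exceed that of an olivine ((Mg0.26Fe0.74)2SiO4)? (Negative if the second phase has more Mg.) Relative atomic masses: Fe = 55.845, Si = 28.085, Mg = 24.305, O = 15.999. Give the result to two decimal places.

-2.88 percentage points

M((Mg0.20Fe0.80)2Si2O6) = 251.238 g/mol, so wt% Mg = 9.722/251.238 × 100 = 3.87%.
M((Mg0.26Fe0.74)2SiO4) = 187.370 g/mol, so wt% Mg = 12.639/187.370 × 100 = 6.75%.
3.87 − 6.75 = -2.88 pp.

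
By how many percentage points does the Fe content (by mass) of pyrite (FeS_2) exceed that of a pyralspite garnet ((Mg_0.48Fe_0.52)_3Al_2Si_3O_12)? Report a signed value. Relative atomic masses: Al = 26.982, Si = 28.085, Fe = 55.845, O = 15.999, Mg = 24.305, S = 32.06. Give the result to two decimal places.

27.29 percentage points

First mineral: 55.845 g Fe in 119.965 g formula = 46.55 wt% Fe.
Second mineral: 87.118 g Fe in 452.324 g formula = 19.26 wt% Fe.
46.55% − 19.26% gives a difference of 27.29 percentage points.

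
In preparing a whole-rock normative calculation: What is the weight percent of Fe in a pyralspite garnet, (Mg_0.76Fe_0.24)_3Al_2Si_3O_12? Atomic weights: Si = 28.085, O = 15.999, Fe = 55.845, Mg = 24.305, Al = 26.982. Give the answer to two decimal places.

9.44 weight percent

M((Mg_0.76Fe_0.24)_3Al_2Si_3O_12) = 425.831 g/mol.
Fe contributes 0.72 × 55.845 = 40.208 g per mole.
40.208/425.831 = 0.0944 → 9.44%.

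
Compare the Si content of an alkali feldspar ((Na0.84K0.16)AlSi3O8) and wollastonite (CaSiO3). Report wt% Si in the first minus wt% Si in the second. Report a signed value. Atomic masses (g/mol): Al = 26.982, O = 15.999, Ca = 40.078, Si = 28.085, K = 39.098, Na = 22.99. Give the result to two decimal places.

7.64 percentage points

First mineral: 84.255 g Si in 264.796 g formula = 31.82 wt% Si.
Second mineral: 28.085 g Si in 116.160 g formula = 24.18 wt% Si.
31.82% − 24.18% gives a difference of 7.64 percentage points.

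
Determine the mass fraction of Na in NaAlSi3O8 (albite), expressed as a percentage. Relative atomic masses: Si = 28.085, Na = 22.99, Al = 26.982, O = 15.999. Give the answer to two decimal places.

8.77 wt%

Formula mass = 1·22.99 + 1·26.982 + 3·28.085 + 8·15.999 = 262.219 g/mol, of which 22.990 g is Na.
So Na makes up 22.990/262.219 = 0.0877 of the mass, i.e. 8.77%.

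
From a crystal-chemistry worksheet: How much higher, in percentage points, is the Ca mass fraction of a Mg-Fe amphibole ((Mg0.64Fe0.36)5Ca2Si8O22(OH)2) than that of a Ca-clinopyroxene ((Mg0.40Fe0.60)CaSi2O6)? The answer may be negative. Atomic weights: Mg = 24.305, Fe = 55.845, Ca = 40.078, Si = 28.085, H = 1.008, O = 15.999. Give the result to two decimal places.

-7.80 percentage points

First mineral: 80.156 g Ca in 869.125 g formula = 9.22 wt% Ca.
Second mineral: 40.078 g Ca in 235.471 g formula = 17.02 wt% Ca.
9.22% − 17.02% gives a difference of -7.80 percentage points.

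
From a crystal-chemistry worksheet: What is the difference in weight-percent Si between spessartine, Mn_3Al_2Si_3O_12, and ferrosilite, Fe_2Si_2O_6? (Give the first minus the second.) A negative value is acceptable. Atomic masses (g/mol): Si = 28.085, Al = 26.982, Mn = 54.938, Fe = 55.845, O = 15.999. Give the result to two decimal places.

-4.27 percentage points

Si in Mn_3Al_2Si_3O_12: molar mass 495.021 g/mol; 3×28.085 = 84.255 g → 17.02 wt%.
Si in Fe_2Si_2O_6: molar mass 263.854 g/mol; 2×28.085 = 56.170 g → 21.29 wt%.
Difference = 17.02 − 21.29 = -4.27 percentage points.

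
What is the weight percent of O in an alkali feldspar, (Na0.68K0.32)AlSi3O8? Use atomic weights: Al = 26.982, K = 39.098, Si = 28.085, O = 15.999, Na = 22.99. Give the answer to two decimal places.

M((Na0.68K0.32)AlSi3O8) = 267.374 g/mol.
O contributes 8 × 15.999 = 127.992 g per mole.
127.992/267.374 = 0.4787 → 47.87%.

47.87 wt%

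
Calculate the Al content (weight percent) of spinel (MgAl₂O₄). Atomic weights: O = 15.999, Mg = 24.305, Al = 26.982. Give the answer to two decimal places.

37.93 weight percent

M(MgAl₂O₄) = 142.265 g/mol.
Al contributes 2 × 26.982 = 53.964 g per mole.
53.964/142.265 = 0.3793 → 37.93%.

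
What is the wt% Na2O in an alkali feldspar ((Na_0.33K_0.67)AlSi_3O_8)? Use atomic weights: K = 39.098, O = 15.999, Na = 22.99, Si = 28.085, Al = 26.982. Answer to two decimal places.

3.75 wt%

Molar mass of (Na_0.33K_0.67)AlSi_3O_8 = 0.33×22.99 + 0.67×39.098 + 1×26.982 + 3×28.085 + 8×15.999 = 273.011 g/mol.
Each formula unit contains 0.33 Na, equivalent to 0.33/2 = 0.1650 mol Na2O.
M(Na2O) = 2×22.99 + 1×15.999 = 61.979 g/mol.
Mass of Na2O per formula unit = 0.1650 × 61.979 = 10.227 g.
Na2O wt% = 10.227 / 273.011 × 100 = 3.75%.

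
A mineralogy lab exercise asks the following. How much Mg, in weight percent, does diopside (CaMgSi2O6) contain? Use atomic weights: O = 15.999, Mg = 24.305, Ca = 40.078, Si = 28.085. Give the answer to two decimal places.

Molar mass of CaMgSi2O6: 1×40.078 + 1×24.305 + 2×28.085 + 6×15.999 = 216.547 g/mol.
Mass of Mg per formula unit: 1 × 24.305 = 24.305 g.
Weight fraction Mg = 24.305 / 216.547 = 0.1122.

11.22 weight percent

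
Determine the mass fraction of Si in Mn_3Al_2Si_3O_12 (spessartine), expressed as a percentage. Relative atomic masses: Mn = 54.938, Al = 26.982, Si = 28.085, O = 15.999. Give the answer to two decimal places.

M(Mn_3Al_2Si_3O_12) = 495.021 g/mol.
Si contributes 3 × 28.085 = 84.255 g per mole.
84.255/495.021 = 0.1702 → 17.02%.

17.02 weight percent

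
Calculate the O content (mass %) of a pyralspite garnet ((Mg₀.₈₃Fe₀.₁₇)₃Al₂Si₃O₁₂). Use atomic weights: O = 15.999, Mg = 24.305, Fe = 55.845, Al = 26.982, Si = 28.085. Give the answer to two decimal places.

45.80 mass %

M((Mg₀.₈₃Fe₀.₁₇)₃Al₂Si₃O₁₂) = 419.207 g/mol.
O contributes 12 × 15.999 = 191.988 g per mole.
191.988/419.207 = 0.4580 → 45.80%.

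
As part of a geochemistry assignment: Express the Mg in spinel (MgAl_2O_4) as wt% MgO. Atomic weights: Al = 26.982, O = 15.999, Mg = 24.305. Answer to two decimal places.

M(MgAl_2O_4) = 142.265 g/mol; M(MgO) = 40.304 g/mol.
Moles MgO per formula unit = 1 Mg ÷ 1 = 1.0000.
MgO fraction = (1.0000 × 40.304) / 142.265 = 40.304/142.265 = 0.2833.

28.33 wt%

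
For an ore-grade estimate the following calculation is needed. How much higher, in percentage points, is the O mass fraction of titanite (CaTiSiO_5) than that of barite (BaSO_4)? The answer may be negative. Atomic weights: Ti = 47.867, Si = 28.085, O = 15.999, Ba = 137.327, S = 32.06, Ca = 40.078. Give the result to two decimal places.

13.39 percentage points

O in CaTiSiO_5: molar mass 196.025 g/mol; 5×15.999 = 79.995 g → 40.81 wt%.
O in BaSO_4: molar mass 233.383 g/mol; 4×15.999 = 63.996 g → 27.42 wt%.
Difference = 40.81 − 27.42 = 13.39 percentage points.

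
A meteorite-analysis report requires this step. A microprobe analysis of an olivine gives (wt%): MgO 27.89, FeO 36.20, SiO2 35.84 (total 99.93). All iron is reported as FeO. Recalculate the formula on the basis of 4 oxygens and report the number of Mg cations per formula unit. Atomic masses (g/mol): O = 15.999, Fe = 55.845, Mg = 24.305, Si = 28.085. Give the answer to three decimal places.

1.159 Mg apfu

MgO (M=40.304): mol = 0.69199; Mg = 0.69199, O = 0.69199.
FeO (M=71.844): mol = 0.50387; Fe = 0.50387, O = 0.50387.
SiO2 (M=60.083): mol = 0.59651; Si = 0.59651, O = 1.19302.
ΣO = 2.38888; factor = 4/ΣO = 1.67442.
Mg apfu = 0.69199 × 1.67442 = 1.159.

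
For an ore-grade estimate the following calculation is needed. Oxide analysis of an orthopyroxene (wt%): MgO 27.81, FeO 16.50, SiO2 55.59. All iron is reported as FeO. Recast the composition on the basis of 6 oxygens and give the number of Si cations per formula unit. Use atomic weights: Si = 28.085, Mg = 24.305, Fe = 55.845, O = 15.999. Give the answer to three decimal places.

27.81 wt% MgO ÷ 40.304 g/mol = 0.69001 mol, giving 0.69001 Mg and 0.69001 O.
16.50 wt% FeO ÷ 71.844 g/mol = 0.22966 mol, giving 0.22966 Fe and 0.22966 O.
55.59 wt% SiO2 ÷ 60.083 g/mol = 0.92522 mol, giving 0.92522 Si and 1.85044 O.
Oxygen sums to 2.77011; scaling by 6/2.77011 = 2.16598 puts the formula on 6 O.
Si: 0.92522 × 2.16598 = 2.004 atoms per formula unit.

2.004 Si apfu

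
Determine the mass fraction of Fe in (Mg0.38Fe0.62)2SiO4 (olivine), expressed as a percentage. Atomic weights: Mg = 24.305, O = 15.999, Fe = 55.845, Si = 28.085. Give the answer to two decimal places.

Molar mass of (Mg0.38Fe0.62)2SiO4: 0.76×24.305 + 1.24×55.845 + 1×28.085 + 4×15.999 = 179.801 g/mol.
Mass of Fe per formula unit: 1.24 × 55.845 = 69.248 g.
Weight fraction Fe = 69.248 / 179.801 = 0.3851.

38.51 mass %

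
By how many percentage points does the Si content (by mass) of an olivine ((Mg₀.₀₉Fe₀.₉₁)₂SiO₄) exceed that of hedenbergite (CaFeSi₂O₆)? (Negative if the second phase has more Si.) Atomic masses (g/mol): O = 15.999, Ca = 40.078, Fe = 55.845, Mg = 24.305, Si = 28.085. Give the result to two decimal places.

-8.46 percentage points

M((Mg₀.₀₉Fe₀.₉₁)₂SiO₄) = 198.094 g/mol, so wt% Si = 28.085/198.094 × 100 = 14.18%.
M(CaFeSi₂O₆) = 248.087 g/mol, so wt% Si = 56.170/248.087 × 100 = 22.64%.
14.18 − 22.64 = -8.46 pp.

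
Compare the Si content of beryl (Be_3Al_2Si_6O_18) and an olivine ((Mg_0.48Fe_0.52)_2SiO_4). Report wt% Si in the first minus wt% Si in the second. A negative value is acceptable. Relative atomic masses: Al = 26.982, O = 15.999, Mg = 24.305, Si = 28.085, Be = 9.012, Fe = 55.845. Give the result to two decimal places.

First mineral: 168.510 g Si in 537.492 g formula = 31.35 wt% Si.
Second mineral: 28.085 g Si in 173.493 g formula = 16.19 wt% Si.
31.35% − 16.19% gives a difference of 15.16 percentage points.

15.16 percentage points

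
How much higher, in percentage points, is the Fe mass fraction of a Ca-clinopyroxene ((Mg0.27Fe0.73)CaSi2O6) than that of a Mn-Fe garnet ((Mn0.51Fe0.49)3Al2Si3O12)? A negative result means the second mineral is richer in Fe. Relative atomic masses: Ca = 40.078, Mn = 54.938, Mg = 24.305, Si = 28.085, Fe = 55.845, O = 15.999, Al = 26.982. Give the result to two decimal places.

0.48 percentage points

Fe in (Mg0.27Fe0.73)CaSi2O6: molar mass 239.571 g/mol; 0.73×55.845 = 40.767 g → 17.02 wt%.
Fe in (Mn0.51Fe0.49)3Al2Si3O12: molar mass 496.354 g/mol; 1.47×55.845 = 82.092 g → 16.54 wt%.
Difference = 17.02 − 16.54 = 0.48 percentage points.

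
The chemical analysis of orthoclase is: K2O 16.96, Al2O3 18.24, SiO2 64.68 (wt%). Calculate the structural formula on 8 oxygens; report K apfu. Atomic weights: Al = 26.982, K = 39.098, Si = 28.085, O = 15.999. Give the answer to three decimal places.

1.004 K apfu

16.96 wt% K2O ÷ 94.195 g/mol = 0.18005 mol, giving 0.36010 K and 0.18005 O.
18.24 wt% Al2O3 ÷ 101.961 g/mol = 0.17889 mol, giving 0.35778 Al and 0.53667 O.
64.68 wt% SiO2 ÷ 60.083 g/mol = 1.07651 mol, giving 1.07651 Si and 2.15302 O.
Oxygen sums to 2.86974; scaling by 8/2.86974 = 2.78771 puts the formula on 8 O.
K: 0.36010 × 2.78771 = 1.004 atoms per formula unit.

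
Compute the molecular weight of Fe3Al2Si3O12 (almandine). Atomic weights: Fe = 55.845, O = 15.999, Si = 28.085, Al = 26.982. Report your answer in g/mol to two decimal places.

Fe: 3 × 55.845 = 167.5350
Al: 2 × 26.982 = 53.9640
Si: 3 × 28.085 = 84.2550
O: 12 × 15.999 = 191.9880
Summing the contributions gives the formula mass.

497.74 g/mol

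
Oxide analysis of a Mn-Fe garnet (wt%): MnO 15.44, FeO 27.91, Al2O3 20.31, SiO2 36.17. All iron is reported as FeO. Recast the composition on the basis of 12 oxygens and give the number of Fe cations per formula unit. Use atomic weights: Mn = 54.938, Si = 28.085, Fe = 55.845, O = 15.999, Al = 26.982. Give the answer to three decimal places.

MnO: 15.44/70.937 = 0.21766 mol → 0.21766 mol Mn, 0.21766 mol O.
FeO: 27.91/71.844 = 0.38848 mol → 0.38848 mol Fe, 0.38848 mol O.
Al2O3: 20.31/101.961 = 0.19919 mol → 0.39838 mol Al, 0.59757 mol O.
SiO2: 36.17/60.083 = 0.60200 mol → 0.60200 mol Si, 1.20400 mol O.
Total oxygen = 2.40771 mol. Normalization factor = 12/2.40771 = 4.98399.
Fe per 12 O = 0.38848 × 4.98399 = 1.936.

1.936 Fe apfu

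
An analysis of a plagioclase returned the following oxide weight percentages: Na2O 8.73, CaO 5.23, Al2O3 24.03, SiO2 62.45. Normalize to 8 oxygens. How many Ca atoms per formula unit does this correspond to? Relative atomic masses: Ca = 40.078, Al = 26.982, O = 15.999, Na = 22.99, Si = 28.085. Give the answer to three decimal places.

8.73 wt% Na2O ÷ 61.979 g/mol = 0.14085 mol, giving 0.28170 Na and 0.14085 O.
5.23 wt% CaO ÷ 56.077 g/mol = 0.09326 mol, giving 0.09326 Ca and 0.09326 O.
24.03 wt% Al2O3 ÷ 101.961 g/mol = 0.23568 mol, giving 0.47136 Al and 0.70704 O.
62.45 wt% SiO2 ÷ 60.083 g/mol = 1.03940 mol, giving 1.03940 Si and 2.07880 O.
Oxygen sums to 3.01995; scaling by 8/3.01995 = 2.64905 puts the formula on 8 O.
Ca: 0.09326 × 2.64905 = 0.247 atoms per formula unit.

0.247 Ca apfu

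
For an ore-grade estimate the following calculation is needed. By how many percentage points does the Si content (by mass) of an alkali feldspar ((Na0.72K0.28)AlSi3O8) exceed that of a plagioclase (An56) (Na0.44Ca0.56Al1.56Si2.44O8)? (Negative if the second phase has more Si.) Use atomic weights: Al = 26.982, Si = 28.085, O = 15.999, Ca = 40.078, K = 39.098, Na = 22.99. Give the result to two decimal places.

6.32 percentage points

First mineral: 84.255 g Si in 266.729 g formula = 31.59 wt% Si.
Second mineral: 68.527 g Si in 271.171 g formula = 25.27 wt% Si.
31.59% − 25.27% gives a difference of 6.32 percentage points.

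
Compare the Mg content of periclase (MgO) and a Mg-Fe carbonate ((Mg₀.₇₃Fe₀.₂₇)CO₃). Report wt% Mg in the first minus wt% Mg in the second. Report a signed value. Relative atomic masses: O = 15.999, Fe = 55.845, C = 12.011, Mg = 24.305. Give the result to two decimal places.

M(MgO) = 40.304 g/mol, so wt% Mg = 24.305/40.304 × 100 = 60.30%.
M((Mg₀.₇₃Fe₀.₂₇)CO₃) = 92.829 g/mol, so wt% Mg = 17.743/92.829 × 100 = 19.11%.
60.30 − 19.11 = 41.19 pp.

41.19 percentage points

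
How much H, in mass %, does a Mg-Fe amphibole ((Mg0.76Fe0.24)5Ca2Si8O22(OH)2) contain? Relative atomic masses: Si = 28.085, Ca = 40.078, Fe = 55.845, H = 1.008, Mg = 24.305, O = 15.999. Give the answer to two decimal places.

Formula mass = 3.80·24.305 + 1.20·55.845 + 2·40.078 + 8·28.085 + 24·15.999 + 2·1.008 = 850.201 g/mol, of which 2.016 g is H.
So H makes up 2.016/850.201 = 0.0024 of the mass, i.e. 0.24%.

0.24 mass %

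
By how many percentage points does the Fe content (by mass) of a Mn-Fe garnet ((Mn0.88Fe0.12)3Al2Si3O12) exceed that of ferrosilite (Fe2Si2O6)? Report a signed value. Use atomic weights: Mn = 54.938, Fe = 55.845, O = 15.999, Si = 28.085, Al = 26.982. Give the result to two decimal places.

-38.27 percentage points

First mineral: 20.104 g Fe in 495.348 g formula = 4.06 wt% Fe.
Second mineral: 111.690 g Fe in 263.854 g formula = 42.33 wt% Fe.
4.06% − 42.33% gives a difference of -38.27 percentage points.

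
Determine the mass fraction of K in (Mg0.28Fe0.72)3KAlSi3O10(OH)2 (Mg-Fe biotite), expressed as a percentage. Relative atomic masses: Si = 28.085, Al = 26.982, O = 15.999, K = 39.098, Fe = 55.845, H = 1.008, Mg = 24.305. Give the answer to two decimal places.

8.06 weight percent

Molar mass of (Mg0.28Fe0.72)3KAlSi3O10(OH)2: 0.84×24.305 + 2.16×55.845 + 1×39.098 + 1×26.982 + 3×28.085 + 12×15.999 + 2×1.008 = 485.380 g/mol.
Mass of K per formula unit: 1 × 39.098 = 39.098 g.
Weight fraction K = 39.098 / 485.380 = 0.0806.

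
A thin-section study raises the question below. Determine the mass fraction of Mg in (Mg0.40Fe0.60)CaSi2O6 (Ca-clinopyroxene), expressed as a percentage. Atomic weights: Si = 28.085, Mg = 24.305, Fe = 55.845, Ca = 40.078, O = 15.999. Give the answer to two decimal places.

4.13 mass %

Formula mass = 0.40·24.305 + 0.60·55.845 + 1·40.078 + 2·28.085 + 6·15.999 = 235.471 g/mol, of which 9.722 g is Mg.
So Mg makes up 9.722/235.471 = 0.0413 of the mass, i.e. 4.13%.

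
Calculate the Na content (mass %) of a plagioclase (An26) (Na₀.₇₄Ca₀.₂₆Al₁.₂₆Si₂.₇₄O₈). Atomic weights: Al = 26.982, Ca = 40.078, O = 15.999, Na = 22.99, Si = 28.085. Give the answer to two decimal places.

Molar mass of Na₀.₇₄Ca₀.₂₆Al₁.₂₆Si₂.₇₄O₈: 0.74×22.99 + 0.26×40.078 + 1.26×26.982 + 2.74×28.085 + 8×15.999 = 266.375 g/mol.
Mass of Na per formula unit: 0.74 × 22.99 = 17.013 g.
Weight fraction Na = 17.013 / 266.375 = 0.0639.

6.39 mass %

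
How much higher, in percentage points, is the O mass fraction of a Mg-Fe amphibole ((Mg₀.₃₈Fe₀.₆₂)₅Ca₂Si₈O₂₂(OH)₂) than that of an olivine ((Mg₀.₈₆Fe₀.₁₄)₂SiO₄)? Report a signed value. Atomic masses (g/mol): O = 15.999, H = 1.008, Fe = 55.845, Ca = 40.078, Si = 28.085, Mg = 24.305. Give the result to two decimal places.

-0.61 percentage points

First mineral: 383.976 g O in 910.127 g formula = 42.19 wt% O.
Second mineral: 63.996 g O in 149.522 g formula = 42.80 wt% O.
42.19% − 42.80% gives a difference of -0.61 percentage points.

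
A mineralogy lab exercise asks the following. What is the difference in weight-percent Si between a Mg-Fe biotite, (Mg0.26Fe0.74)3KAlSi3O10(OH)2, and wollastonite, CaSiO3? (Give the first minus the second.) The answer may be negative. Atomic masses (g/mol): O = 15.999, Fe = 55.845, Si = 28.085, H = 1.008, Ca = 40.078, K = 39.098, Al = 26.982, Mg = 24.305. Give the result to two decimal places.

-6.89 percentage points

Si in (Mg0.26Fe0.74)3KAlSi3O10(OH)2: molar mass 487.273 g/mol; 3×28.085 = 84.255 g → 17.29 wt%.
Si in CaSiO3: molar mass 116.160 g/mol; 1×28.085 = 28.085 g → 24.18 wt%.
Difference = 17.29 − 24.18 = -6.89 percentage points.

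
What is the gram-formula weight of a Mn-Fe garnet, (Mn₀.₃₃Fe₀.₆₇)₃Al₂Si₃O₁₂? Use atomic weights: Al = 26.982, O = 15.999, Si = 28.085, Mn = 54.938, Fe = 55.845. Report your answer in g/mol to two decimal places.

M = 0.99(54.938) + 2.01(55.845) + 2(26.982) + 3(28.085) + 12(15.999)

496.84 g/mol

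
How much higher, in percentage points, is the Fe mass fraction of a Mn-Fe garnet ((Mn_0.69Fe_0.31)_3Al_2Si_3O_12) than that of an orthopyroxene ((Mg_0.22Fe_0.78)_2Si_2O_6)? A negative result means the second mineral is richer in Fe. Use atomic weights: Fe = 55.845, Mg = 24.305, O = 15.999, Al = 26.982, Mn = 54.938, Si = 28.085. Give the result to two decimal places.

-24.38 percentage points

First mineral: 51.936 g Fe in 495.865 g formula = 10.47 wt% Fe.
Second mineral: 87.118 g Fe in 249.976 g formula = 34.85 wt% Fe.
10.47% − 34.85% gives a difference of -24.38 percentage points.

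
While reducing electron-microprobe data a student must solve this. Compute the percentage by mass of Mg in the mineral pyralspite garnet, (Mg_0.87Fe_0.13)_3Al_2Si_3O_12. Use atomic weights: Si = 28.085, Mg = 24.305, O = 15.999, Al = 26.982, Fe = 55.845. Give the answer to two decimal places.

15.27 mass %

Molar mass of (Mg_0.87Fe_0.13)_3Al_2Si_3O_12: 2.61*24.305 + 0.39*55.845 + 2*26.982 + 3*28.085 + 12*15.999 = 415.423 g/mol.
Mass of Mg per formula unit: 2.61 × 24.305 = 63.436 g.
Weight fraction Mg = 63.436 / 415.423 = 0.1527.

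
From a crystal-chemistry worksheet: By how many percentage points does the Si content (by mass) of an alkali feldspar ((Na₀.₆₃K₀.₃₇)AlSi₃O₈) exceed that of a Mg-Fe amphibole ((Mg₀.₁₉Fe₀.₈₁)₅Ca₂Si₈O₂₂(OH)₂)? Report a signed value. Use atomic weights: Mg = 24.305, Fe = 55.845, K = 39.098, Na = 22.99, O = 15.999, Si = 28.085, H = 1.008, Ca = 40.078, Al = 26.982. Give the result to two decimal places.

First mineral: 84.255 g Si in 268.179 g formula = 31.42 wt% Si.
Second mineral: 224.680 g Si in 940.090 g formula = 23.90 wt% Si.
31.42% − 23.90% gives a difference of 7.52 percentage points.

7.52 percentage points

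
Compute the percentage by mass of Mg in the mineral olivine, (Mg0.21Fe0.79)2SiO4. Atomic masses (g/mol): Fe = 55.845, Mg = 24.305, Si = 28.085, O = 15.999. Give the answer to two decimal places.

5.36 wt%

M((Mg0.21Fe0.79)2SiO4) = 190.524 g/mol.
Mg contributes 0.42 × 24.305 = 10.208 g per mole.
10.208/190.524 = 0.0536 → 5.36%.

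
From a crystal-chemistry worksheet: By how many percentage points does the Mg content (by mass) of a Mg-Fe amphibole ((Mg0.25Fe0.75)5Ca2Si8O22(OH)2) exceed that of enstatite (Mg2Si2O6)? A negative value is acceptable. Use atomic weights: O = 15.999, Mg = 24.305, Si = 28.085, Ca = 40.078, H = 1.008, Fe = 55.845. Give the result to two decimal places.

-20.95 percentage points

M((Mg0.25Fe0.75)5Ca2Si8O22(OH)2) = 930.628 g/mol, so wt% Mg = 30.381/930.628 × 100 = 3.26%.
M(Mg2Si2O6) = 200.774 g/mol, so wt% Mg = 48.610/200.774 × 100 = 24.21%.
3.26 − 24.21 = -20.95 pp.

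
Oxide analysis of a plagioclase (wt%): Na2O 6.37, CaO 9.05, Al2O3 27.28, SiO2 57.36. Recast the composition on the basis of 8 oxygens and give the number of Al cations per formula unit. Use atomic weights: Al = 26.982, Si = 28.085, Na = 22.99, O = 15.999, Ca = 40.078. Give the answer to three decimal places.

1.438 Al apfu

Na2O (M=61.979): mol = 0.10278; Na = 0.20556, O = 0.10278.
CaO (M=56.077): mol = 0.16139; Ca = 0.16139, O = 0.16139.
Al2O3 (M=101.961): mol = 0.26755; Al = 0.53510, O = 0.80265.
SiO2 (M=60.083): mol = 0.95468; Si = 0.95468, O = 1.90936.
ΣO = 2.97618; factor = 8/ΣO = 2.68801.
Al apfu = 0.53510 × 2.68801 = 1.438.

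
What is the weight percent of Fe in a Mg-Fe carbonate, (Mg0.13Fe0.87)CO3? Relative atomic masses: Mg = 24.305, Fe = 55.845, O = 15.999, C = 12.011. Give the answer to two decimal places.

43.48 mass %

Molar mass of (Mg0.13Fe0.87)CO3: 0.13*24.305 + 0.87*55.845 + 1*12.011 + 3*15.999 = 111.753 g/mol.
Mass of Fe per formula unit: 0.87 × 55.845 = 48.585 g.
Weight fraction Fe = 48.585 / 111.753 = 0.4348.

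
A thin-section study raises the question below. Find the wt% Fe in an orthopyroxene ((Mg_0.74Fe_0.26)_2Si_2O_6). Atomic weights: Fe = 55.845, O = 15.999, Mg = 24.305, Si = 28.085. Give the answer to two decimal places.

13.37 mass %

Formula mass = 1.48·24.305 + 0.52·55.845 + 2·28.085 + 6·15.999 = 217.175 g/mol, of which 29.039 g is Fe.
So Fe makes up 29.039/217.175 = 0.1337 of the mass, i.e. 13.37%.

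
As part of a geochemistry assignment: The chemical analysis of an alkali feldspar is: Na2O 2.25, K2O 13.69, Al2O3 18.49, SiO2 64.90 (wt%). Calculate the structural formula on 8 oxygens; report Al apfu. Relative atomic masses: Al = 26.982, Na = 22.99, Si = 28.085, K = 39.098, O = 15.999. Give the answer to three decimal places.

2.25 wt% Na2O ÷ 61.979 g/mol = 0.03630 mol, giving 0.07260 Na and 0.03630 O.
13.69 wt% K2O ÷ 94.195 g/mol = 0.14534 mol, giving 0.29068 K and 0.14534 O.
18.49 wt% Al2O3 ÷ 101.961 g/mol = 0.18134 mol, giving 0.36268 Al and 0.54402 O.
64.90 wt% SiO2 ÷ 60.083 g/mol = 1.08017 mol, giving 1.08017 Si and 2.16034 O.
Oxygen sums to 2.88600; scaling by 8/2.88600 = 2.77200 puts the formula on 8 O.
Al: 0.36268 × 2.77200 = 1.005 atoms per formula unit.

1.005 Al apfu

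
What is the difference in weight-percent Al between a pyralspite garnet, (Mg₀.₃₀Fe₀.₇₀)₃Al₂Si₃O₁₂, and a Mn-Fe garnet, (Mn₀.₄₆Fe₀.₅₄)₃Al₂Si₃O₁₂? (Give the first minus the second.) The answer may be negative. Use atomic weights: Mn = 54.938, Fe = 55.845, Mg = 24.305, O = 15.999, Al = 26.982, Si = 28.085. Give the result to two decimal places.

Al in (Mg₀.₃₀Fe₀.₇₀)₃Al₂Si₃O₁₂: molar mass 469.356 g/mol; 2×26.982 = 53.964 g → 11.50 wt%.
Al in (Mn₀.₄₆Fe₀.₅₄)₃Al₂Si₃O₁₂: molar mass 496.490 g/mol; 2×26.982 = 53.964 g → 10.87 wt%.
Difference = 11.50 − 10.87 = 0.63 percentage points.

0.63 percentage points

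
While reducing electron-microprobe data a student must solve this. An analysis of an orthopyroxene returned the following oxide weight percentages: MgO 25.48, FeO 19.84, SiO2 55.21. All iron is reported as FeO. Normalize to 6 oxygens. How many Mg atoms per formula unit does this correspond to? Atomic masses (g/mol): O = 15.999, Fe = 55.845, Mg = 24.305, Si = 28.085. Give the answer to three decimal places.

MgO: 25.48/40.304 = 0.63220 mol → 0.63220 mol Mg, 0.63220 mol O.
FeO: 19.84/71.844 = 0.27615 mol → 0.27615 mol Fe, 0.27615 mol O.
SiO2: 55.21/60.083 = 0.91890 mol → 0.91890 mol Si, 1.83780 mol O.
Total oxygen = 2.74615 mol. Normalization factor = 6/2.74615 = 2.18488.
Mg per 6 O = 0.63220 × 2.18488 = 1.381.

1.381 Mg apfu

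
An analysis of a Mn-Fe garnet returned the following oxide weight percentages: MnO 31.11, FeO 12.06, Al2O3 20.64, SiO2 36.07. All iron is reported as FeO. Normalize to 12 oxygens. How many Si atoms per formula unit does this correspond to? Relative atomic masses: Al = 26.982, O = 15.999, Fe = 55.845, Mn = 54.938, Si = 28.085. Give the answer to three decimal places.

MnO (M=70.937): mol = 0.43856; Mn = 0.43856, O = 0.43856.
FeO (M=71.844): mol = 0.16786; Fe = 0.16786, O = 0.16786.
Al2O3 (M=101.961): mol = 0.20243; Al = 0.40486, O = 0.60729.
SiO2 (M=60.083): mol = 0.60034; Si = 0.60034, O = 1.20068.
ΣO = 2.41439; factor = 12/ΣO = 4.97020.
Si apfu = 0.60034 × 4.97020 = 2.984.

2.984 Si apfu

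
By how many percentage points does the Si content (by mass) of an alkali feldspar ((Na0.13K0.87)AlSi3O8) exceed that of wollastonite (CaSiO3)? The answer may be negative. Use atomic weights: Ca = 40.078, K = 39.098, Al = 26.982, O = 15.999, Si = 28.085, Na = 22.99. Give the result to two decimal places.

Si in (Na0.13K0.87)AlSi3O8: molar mass 276.233 g/mol; 3×28.085 = 84.255 g → 30.50 wt%.
Si in CaSiO3: molar mass 116.160 g/mol; 1×28.085 = 28.085 g → 24.18 wt%.
Difference = 30.50 − 24.18 = 6.32 percentage points.

6.32 percentage points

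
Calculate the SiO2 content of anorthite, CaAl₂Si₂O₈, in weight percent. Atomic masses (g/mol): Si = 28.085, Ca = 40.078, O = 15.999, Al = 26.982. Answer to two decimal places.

43.19 wt%

Formula mass = 278.204 g/mol.
2 Si → 2.0000 mol SiO2 per formula unit; M(SiO2) = 60.083, so SiO2 mass = 120.166 g.
120.166/278.204 × 100 = 43.19 wt%.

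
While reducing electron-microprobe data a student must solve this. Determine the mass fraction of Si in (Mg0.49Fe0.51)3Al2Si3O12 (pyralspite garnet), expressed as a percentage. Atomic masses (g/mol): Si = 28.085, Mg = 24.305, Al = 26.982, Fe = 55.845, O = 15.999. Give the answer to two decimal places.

Molar mass of (Mg0.49Fe0.51)3Al2Si3O12: 1.47×24.305 + 1.53×55.845 + 2×26.982 + 3×28.085 + 12×15.999 = 451.378 g/mol.
Mass of Si per formula unit: 3 × 28.085 = 84.255 g.
Weight fraction Si = 84.255 / 451.378 = 0.1867.

18.67 weight percent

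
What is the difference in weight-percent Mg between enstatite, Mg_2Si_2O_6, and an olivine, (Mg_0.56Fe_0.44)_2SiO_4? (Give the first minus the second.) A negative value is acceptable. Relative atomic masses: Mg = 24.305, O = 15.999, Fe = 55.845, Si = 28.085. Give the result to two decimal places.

M(Mg_2Si_2O_6) = 200.774 g/mol, so wt% Mg = 48.610/200.774 × 100 = 24.21%.
M((Mg_0.56Fe_0.44)_2SiO_4) = 168.446 g/mol, so wt% Mg = 27.222/168.446 × 100 = 16.16%.
24.21 − 16.16 = 8.05 pp.

8.05 percentage points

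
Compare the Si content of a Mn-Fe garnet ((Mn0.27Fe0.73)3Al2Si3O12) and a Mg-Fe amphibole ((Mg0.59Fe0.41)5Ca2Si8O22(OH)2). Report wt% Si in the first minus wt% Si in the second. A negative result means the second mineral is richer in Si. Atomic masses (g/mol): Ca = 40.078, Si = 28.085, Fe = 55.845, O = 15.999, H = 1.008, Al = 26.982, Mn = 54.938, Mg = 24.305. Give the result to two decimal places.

-8.67 percentage points

First mineral: 84.255 g Si in 497.007 g formula = 16.95 wt% Si.
Second mineral: 224.680 g Si in 877.010 g formula = 25.62 wt% Si.
16.95% − 25.62% gives a difference of -8.67 percentage points.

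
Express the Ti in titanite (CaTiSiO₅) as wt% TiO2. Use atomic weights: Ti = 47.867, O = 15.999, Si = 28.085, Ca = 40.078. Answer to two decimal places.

40.74 wt%

M(CaTiSiO₅) = 196.025 g/mol; M(TiO2) = 79.865 g/mol.
Moles TiO2 per formula unit = 1 Ti ÷ 1 = 1.0000.
TiO2 fraction = (1.0000 × 79.865) / 196.025 = 79.865/196.025 = 0.4074.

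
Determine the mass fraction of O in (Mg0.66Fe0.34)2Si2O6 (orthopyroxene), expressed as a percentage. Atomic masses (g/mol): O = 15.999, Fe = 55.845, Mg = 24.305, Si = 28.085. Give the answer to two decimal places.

43.20 wt%

Molar mass of (Mg0.66Fe0.34)2Si2O6: 1.32·24.305 + 0.68·55.845 + 2·28.085 + 6·15.999 = 222.221 g/mol.
Mass of O per formula unit: 6 × 15.999 = 95.994 g.
Weight fraction O = 95.994 / 222.221 = 0.4320.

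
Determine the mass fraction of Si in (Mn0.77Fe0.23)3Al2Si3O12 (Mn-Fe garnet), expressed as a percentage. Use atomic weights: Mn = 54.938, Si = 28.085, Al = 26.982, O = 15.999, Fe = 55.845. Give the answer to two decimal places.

17.00 mass %

Formula mass = 2.31×54.938 + 0.69×55.845 + 2×26.982 + 3×28.085 + 12×15.999 = 495.647 g/mol, of which 84.255 g is Si.
So Si makes up 84.255/495.647 = 0.1700 of the mass, i.e. 17.00%.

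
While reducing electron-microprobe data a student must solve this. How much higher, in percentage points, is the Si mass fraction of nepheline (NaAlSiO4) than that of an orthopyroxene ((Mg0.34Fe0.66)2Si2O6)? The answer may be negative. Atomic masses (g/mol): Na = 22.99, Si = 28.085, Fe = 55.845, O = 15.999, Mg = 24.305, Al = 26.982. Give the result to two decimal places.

M(NaAlSiO4) = 142.053 g/mol, so wt% Si = 28.085/142.053 × 100 = 19.77%.
M((Mg0.34Fe0.66)2Si2O6) = 242.407 g/mol, so wt% Si = 56.170/242.407 × 100 = 23.17%.
19.77 − 23.17 = -3.40 pp.

-3.40 percentage points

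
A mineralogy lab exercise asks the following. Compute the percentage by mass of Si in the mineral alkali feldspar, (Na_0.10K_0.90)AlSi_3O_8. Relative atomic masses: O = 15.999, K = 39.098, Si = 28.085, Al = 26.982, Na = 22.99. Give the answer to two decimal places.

30.45 weight percent

M((Na_0.10K_0.90)AlSi_3O_8) = 276.716 g/mol.
Si contributes 3 × 28.085 = 84.255 g per mole.
84.255/276.716 = 0.3045 → 30.45%.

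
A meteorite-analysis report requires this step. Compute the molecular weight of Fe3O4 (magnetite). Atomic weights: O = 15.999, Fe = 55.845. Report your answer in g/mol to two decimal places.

Fe: 3 × 55.845 = 167.5350
O: 4 × 15.999 = 63.9960
Summing the contributions gives the formula mass.

231.53 g/mol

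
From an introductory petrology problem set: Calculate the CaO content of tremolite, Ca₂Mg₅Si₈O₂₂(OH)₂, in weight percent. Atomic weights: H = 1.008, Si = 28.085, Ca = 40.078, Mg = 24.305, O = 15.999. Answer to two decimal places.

Molar mass of Ca₂Mg₅Si₈O₂₂(OH)₂ = 2*40.078 + 5*24.305 + 8*28.085 + 24*15.999 + 2*1.008 = 812.353 g/mol.
Each formula unit contains 2 Ca, equivalent to 2/1 = 2.0000 mol CaO.
M(CaO) = 1×40.078 + 1×15.999 = 56.077 g/mol.
Mass of CaO per formula unit = 2.0000 × 56.077 = 112.154 g.
CaO wt% = 112.154 / 812.353 × 100 = 13.81%.

13.81 wt%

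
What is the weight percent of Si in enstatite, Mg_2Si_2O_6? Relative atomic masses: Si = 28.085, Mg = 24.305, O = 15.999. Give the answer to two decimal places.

Molar mass of Mg_2Si_2O_6: 2·24.305 + 2·28.085 + 6·15.999 = 200.774 g/mol.
Mass of Si per formula unit: 2 × 28.085 = 56.170 g.
Weight fraction Si = 56.170 / 200.774 = 0.2798.

27.98 weight percent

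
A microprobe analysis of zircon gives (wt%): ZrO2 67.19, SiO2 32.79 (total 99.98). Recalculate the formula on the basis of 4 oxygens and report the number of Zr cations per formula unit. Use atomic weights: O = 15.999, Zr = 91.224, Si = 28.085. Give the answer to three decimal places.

67.19 wt% ZrO2 ÷ 123.222 g/mol = 0.54528 mol, giving 0.54528 Zr and 1.09056 O.
32.79 wt% SiO2 ÷ 60.083 g/mol = 0.54575 mol, giving 0.54575 Si and 1.09150 O.
Oxygen sums to 2.18206; scaling by 4/2.18206 = 1.83313 puts the formula on 4 O.
Zr: 0.54528 × 1.83313 = 1.000 atoms per formula unit.

1.000 Zr apfu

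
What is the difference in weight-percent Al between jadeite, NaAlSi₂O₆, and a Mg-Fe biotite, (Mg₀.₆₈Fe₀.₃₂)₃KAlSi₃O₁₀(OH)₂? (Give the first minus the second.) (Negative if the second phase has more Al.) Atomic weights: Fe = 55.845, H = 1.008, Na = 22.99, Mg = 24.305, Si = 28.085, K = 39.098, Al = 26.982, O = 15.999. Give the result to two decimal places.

7.32 percentage points

M(NaAlSi₂O₆) = 202.136 g/mol, so wt% Al = 26.982/202.136 × 100 = 13.35%.
M((Mg₀.₆₈Fe₀.₃₂)₃KAlSi₃O₁₀(OH)₂) = 447.532 g/mol, so wt% Al = 26.982/447.532 × 100 = 6.03%.
13.35 − 6.03 = 7.32 pp.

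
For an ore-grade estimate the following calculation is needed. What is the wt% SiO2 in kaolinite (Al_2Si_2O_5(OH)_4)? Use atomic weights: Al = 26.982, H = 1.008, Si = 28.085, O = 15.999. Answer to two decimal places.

Molar mass of Al_2Si_2O_5(OH)_4 = 2*26.982 + 2*28.085 + 9*15.999 + 4*1.008 = 258.157 g/mol.
Each formula unit contains 2 Si, equivalent to 2/1 = 2.0000 mol SiO2.
M(SiO2) = 1×28.085 + 2×15.999 = 60.083 g/mol.
Mass of SiO2 per formula unit = 2.0000 × 60.083 = 120.166 g.
SiO2 wt% = 120.166 / 258.157 × 100 = 46.55%.

46.55 wt%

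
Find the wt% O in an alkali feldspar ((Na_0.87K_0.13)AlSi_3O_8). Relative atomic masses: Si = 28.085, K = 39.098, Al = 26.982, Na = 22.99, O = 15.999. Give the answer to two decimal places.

Formula mass = 0.87·22.99 + 0.13·39.098 + 1·26.982 + 3·28.085 + 8·15.999 = 264.313 g/mol, of which 127.992 g is O.
So O makes up 127.992/264.313 = 0.4842 of the mass, i.e. 48.42%.

48.42 mass %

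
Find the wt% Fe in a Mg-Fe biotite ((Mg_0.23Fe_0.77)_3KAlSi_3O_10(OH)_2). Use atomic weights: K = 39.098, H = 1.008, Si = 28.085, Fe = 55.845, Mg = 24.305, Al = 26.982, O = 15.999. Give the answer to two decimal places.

26.32 weight percent

M((Mg_0.23Fe_0.77)_3KAlSi_3O_10(OH)_2) = 490.111 g/mol.
Fe contributes 2.31 × 55.845 = 129.002 g per mole.
129.002/490.111 = 0.2632 → 26.32%.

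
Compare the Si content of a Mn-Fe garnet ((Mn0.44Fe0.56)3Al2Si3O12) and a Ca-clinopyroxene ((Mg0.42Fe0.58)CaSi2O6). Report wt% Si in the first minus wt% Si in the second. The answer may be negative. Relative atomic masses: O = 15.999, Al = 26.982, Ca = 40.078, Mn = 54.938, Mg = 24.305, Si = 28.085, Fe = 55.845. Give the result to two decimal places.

M((Mn0.44Fe0.56)3Al2Si3O12) = 496.545 g/mol, so wt% Si = 84.255/496.545 × 100 = 16.97%.
M((Mg0.42Fe0.58)CaSi2O6) = 234.840 g/mol, so wt% Si = 56.170/234.840 × 100 = 23.92%.
16.97 − 23.92 = -6.95 pp.

-6.95 percentage points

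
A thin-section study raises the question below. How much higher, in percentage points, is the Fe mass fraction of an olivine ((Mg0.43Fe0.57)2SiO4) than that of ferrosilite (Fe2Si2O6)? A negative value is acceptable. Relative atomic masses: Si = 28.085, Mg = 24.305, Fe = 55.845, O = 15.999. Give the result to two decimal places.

-6.29 percentage points

Fe in (Mg0.43Fe0.57)2SiO4: molar mass 176.647 g/mol; 1.14×55.845 = 63.663 g → 36.04 wt%.
Fe in Fe2Si2O6: molar mass 263.854 g/mol; 2×55.845 = 111.690 g → 42.33 wt%.
Difference = 36.04 − 42.33 = -6.29 percentage points.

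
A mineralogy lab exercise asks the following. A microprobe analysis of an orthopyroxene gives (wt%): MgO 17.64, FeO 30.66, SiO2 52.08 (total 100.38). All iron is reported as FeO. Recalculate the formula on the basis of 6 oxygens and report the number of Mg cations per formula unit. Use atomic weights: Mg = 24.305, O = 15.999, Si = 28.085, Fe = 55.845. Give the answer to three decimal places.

17.64 wt% MgO ÷ 40.304 g/mol = 0.43767 mol, giving 0.43767 Mg and 0.43767 O.
30.66 wt% FeO ÷ 71.844 g/mol = 0.42676 mol, giving 0.42676 Fe and 0.42676 O.
52.08 wt% SiO2 ÷ 60.083 g/mol = 0.86680 mol, giving 0.86680 Si and 1.73360 O.
Oxygen sums to 2.59803; scaling by 6/2.59803 = 2.30944 puts the formula on 6 O.
Mg: 0.43767 × 2.30944 = 1.011 atoms per formula unit.

1.011 Mg apfu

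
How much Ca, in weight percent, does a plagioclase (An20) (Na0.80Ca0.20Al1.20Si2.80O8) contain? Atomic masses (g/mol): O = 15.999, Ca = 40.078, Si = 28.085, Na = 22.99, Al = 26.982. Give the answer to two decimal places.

Molar mass of Na0.80Ca0.20Al1.20Si2.80O8: 0.80·22.99 + 0.20·40.078 + 1.20·26.982 + 2.80·28.085 + 8·15.999 = 265.416 g/mol.
Mass of Ca per formula unit: 0.20 × 40.078 = 8.016 g.
Weight fraction Ca = 8.016 / 265.416 = 0.0302.

3.02 weight percent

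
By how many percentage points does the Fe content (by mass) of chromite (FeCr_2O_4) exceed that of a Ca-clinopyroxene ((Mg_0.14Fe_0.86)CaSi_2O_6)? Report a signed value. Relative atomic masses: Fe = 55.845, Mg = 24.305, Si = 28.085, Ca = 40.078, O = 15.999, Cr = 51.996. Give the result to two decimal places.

M(FeCr_2O_4) = 223.833 g/mol, so wt% Fe = 55.845/223.833 × 100 = 24.95%.
M((Mg_0.14Fe_0.86)CaSi_2O_6) = 243.671 g/mol, so wt% Fe = 48.027/243.671 × 100 = 19.71%.
24.95 − 19.71 = 5.24 pp.

5.24 percentage points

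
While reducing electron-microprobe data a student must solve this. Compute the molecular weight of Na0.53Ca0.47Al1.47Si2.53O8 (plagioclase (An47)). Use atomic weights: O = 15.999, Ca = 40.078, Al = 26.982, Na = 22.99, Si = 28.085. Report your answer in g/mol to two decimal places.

M = 0.53(22.99) + 0.47(40.078) + 1.47(26.982) + 2.53(28.085) + 8(15.999)

269.73 g/mol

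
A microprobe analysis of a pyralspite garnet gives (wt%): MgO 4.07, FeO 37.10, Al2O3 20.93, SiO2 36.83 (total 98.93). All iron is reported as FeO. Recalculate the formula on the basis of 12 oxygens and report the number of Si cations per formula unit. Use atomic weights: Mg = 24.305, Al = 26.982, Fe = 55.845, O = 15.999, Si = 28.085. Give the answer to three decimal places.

2.991 Si apfu

4.07 wt% MgO ÷ 40.304 g/mol = 0.10098 mol, giving 0.10098 Mg and 0.10098 O.
37.10 wt% FeO ÷ 71.844 g/mol = 0.51640 mol, giving 0.51640 Fe and 0.51640 O.
20.93 wt% Al2O3 ÷ 101.961 g/mol = 0.20527 mol, giving 0.41054 Al and 0.61581 O.
36.83 wt% SiO2 ÷ 60.083 g/mol = 0.61299 mol, giving 0.61299 Si and 1.22598 O.
Oxygen sums to 2.45917; scaling by 12/2.45917 = 4.87970 puts the formula on 12 O.
Si: 0.61299 × 4.87970 = 2.991 atoms per formula unit.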